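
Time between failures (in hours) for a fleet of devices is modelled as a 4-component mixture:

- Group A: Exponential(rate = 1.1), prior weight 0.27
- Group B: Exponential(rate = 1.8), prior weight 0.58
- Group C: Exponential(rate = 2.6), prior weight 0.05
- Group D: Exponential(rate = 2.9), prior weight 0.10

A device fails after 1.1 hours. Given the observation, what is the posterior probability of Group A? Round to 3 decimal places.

By Bayes' theorem, P(k | x) = w_k f_k(x) / Σ_j w_j f_j(x).
Evaluate each component's likelihood at the observed value:
  f_A = 0.328017
  f_B = 0.248525
  f_C = 0.148899
  f_D = 0.119398
Prior × likelihood for each component:
  w_A·f_A = 0.27 × 0.328017 = 0.0885646
  w_B·f_B = 0.58 × 0.248525 = 0.144144
  w_C·f_C = 0.05 × 0.148899 = 0.00744494
  w_D·f_D = 0.10 × 0.119398 = 0.0119398
Evidence: 0.0885646 + 0.144144 + 0.00744494 + 0.0119398 = 0.252094
P(Group A | the observation) ≈ 0.351

0.351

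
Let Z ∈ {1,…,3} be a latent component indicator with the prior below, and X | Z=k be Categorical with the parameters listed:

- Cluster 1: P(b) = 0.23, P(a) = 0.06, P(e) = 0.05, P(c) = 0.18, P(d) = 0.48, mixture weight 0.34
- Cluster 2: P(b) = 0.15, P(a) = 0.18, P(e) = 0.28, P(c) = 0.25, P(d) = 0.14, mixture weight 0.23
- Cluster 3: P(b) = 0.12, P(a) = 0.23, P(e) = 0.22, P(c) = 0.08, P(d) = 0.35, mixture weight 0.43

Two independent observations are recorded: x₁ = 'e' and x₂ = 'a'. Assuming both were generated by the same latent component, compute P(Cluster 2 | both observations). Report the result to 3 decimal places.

The responsibility of component k is π_k f_k(x) divided by Σ_j π_j f_j(x).
Since both observations come from the same component, the likelihood for component k is f_k(x₁)·f_k(x₂).
  L_1 = [0.05] × [0.06] = 0.003
  L_2 = [0.28] × [0.18] = 0.0504
  L_3 = [0.22] × [0.23] = 0.0506
Weight by the priors:
  π_1·L_1 = 0.34 × 0.003 = 0.00102
  π_2·L_2 = 0.23 × 0.0504 = 0.011592
  π_3·L_3 = 0.43 × 0.0506 = 0.021758
Sum: 0.00102 + 0.011592 + 0.021758 = 0.03437
So the posterior for Cluster 2 is 0.011592 / 0.03437 ≈ 0.337.

0.337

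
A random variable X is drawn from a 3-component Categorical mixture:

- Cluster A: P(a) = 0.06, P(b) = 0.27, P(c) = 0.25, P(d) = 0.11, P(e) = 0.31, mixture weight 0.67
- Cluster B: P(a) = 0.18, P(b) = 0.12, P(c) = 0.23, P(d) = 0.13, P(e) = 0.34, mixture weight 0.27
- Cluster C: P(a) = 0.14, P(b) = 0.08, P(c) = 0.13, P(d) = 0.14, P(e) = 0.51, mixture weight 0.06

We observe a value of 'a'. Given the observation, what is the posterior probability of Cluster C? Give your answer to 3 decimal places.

P(component k | x) = P(Z=k)·f_k(x) / marginal(x), where marginal(x) = Σ_j P(Z=j)·f_j(x).
Categorical probabilities:
  f_A = P(a | comp) = 0.06
  f_B = P(a | comp) = 0.18
  f_C = P(a | comp) = 0.14
Unnormalised posteriors:
  P(Z=A)·f_A = 0.67 × 0.06 = 0.0402
  P(Z=B)·f_B = 0.27 × 0.18 = 0.0486
  P(Z=C)·f_C = 0.06 × 0.14 = 0.0084
Denominator: 0.0402 + 0.0486 + 0.0084 = 0.0972
So the posterior for Cluster C is 0.0084 / 0.0972 ≈ 0.086.

0.086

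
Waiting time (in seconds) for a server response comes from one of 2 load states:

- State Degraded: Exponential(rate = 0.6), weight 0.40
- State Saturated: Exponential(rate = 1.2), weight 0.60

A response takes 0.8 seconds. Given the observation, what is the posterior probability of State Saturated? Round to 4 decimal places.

0.6499

Posterior ∝ prior × likelihood, so P(k | x) ∝ P(Z=k) f_k(x); normalise over all components.
Component likelihoods at x = 0.8 seconds:
  L_Degraded = 0.37127
  L_Saturated = 0.459471
Weight by the priors:
  P(Z=Degraded)·L_Degraded = 0.40 × 0.37127 = 0.148508
  P(Z=Saturated)·L_Saturated = 0.60 × 0.459471 = 0.275683
Denominator: 0.148508 + 0.275683 = 0.424191
Responsibility of State Saturated: 0.275683 / 0.424191 ≈ 0.6499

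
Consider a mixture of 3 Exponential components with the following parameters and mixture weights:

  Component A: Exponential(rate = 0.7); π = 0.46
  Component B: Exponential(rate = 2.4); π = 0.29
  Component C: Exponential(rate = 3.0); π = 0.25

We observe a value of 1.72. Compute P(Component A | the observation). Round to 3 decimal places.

Posterior ∝ prior × likelihood, so P(k | x) ∝ w_k f_k(x); normalise over all components.
Component likelihoods at x = 1.72:
  f_A = 0.209994
  f_B = 0.0386762
  f_C = 0.0172251
Prior × likelihood for each component:
  w_A·f_A = 0.46 × 0.209994 = 0.0965974
  w_B·f_B = 0.29 × 0.0386762 = 0.0112161
  w_C·f_C = 0.25 × 0.0172251 = 0.00430627
Marginal: 0.0965974 + 0.0112161 + 0.00430627 = 0.11212
P(Component A | x) = 0.0965974 / 0.11212 ≈ 0.862

0.862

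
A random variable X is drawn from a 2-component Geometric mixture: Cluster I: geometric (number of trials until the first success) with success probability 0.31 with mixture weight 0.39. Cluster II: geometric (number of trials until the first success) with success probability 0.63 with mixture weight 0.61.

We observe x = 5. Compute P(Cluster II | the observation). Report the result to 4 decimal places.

By Bayes' theorem, P(k | x) = π_k f_k(x) / Σ_j π_j f_j(x).
Evaluate each component's likelihood at the observed value:
  f_I = 0.31·(1−0.31)^4 = 0.31·0.226671 = 0.0702681
  f_II = 0.63·(1−0.63)^4 = 0.63·0.0187416 = 0.0118072
Multiply by the mixture weights:
  π_I·f_I = 0.39 × 0.0702681 = 0.0274045
  π_II·f_II = 0.61 × 0.0118072 = 0.0072024
Normaliser: 0.0274045 + 0.0072024 = 0.034607
P(Cluster II | the observation) = 0.0072024 / 0.034607 ≈ 0.2081

0.2081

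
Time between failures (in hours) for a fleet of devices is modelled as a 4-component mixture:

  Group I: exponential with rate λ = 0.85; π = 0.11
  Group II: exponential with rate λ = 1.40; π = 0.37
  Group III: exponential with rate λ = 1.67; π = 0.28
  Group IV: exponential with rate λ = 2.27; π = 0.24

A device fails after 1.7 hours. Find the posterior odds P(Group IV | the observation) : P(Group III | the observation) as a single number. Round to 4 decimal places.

0.4201

The posterior odds equal the prior odds times the likelihood ratio: (π_i/π_j)·(f_i(x)/f_j(x)).
Exponential densities:
  L_I = 0.85·e^(−0.85·1.7) = 0.85·e^(−1.4450) = 0.200384
  L_II = 1.40·e^(−1.40·1.7) = 1.40·e^(−2.3800) = 0.129571
  L_III = 1.67·e^(−1.67·1.7) = 1.67·e^(−2.8390) = 0.0976685
  L_IV = 2.27·e^(−2.27·1.7) = 2.27·e^(−3.8590) = 0.0478722
Posterior odds = (π_IV·L_IV) / (π_III·L_III) = (0.24·0.0478722) / (0.28·0.0976685) = 0.0114893 / 0.0273472 ≈ 0.4201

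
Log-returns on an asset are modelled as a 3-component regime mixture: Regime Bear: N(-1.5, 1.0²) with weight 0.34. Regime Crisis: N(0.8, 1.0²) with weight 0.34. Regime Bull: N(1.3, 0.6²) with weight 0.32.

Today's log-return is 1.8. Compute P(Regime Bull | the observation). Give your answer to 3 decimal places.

0.645

P(component k | x) = π_k·f_k(x) / marginal(x), where marginal(x) = Σ_j π_j·f_j(x).
Normal densities:
  p_Bear = 0.00172257
  p_Crisis = 0.241971
  p_Bull = 0.469853
Prior × likelihood for each component:
  π_Bear·p_Bear = 0.34 × 0.00172257 = 0.000585673
  π_Crisis·p_Crisis = 0.34 × 0.241971 = 0.08227
  π_Bull·p_Bull = 0.32 × 0.469853 = 0.150353
Marginal: 0.000585673 + 0.08227 + 0.150353 = 0.233209
P(Regime Bull | x) ≈ 0.645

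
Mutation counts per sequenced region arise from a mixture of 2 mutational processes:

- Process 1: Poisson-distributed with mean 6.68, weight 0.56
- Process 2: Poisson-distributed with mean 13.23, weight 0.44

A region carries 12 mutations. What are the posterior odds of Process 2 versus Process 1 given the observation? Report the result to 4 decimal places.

Since P(k|x) ∝ π_k f_k(x), the posterior odds are π_i f_i(x) / (π_j f_j(x)).
Evaluate each component's likelihood at the observed value:
  f_1 = e^(−6.68)·6.68^12/12! = 0.0206963
  f_2 = e^(−13.23)·13.23^12/12! = 0.107812
0.0474371 / 0.0115899 ≈ 4.0929

4.0929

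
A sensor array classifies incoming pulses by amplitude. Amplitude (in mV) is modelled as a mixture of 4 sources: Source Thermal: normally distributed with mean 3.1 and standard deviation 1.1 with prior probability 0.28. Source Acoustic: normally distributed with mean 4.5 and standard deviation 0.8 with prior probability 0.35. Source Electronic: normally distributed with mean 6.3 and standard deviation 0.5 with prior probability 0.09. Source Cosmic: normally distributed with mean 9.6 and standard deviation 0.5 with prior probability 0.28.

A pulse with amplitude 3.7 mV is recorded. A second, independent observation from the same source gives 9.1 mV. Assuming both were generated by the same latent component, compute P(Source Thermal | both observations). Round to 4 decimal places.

P(component k | x) = w_k·f_k(x) / marginal(x), where marginal(x) = Σ_j w_j·f_j(x).
Since both observations come from the same component, the likelihood for component k is f_k(x₁)·f_k(x₂).
  p_Thermal = [0.312544] × [1.25585e-07] = 3.92509e-08
  p_Acoustic = [0.302463] × [3.29905e-08] = 9.97843e-09
  p_Electronic = [1.07221e-06] × [1.23652e-07] = 1.32581e-13
  p_Cosmic = [4.63829e-31] × [0.483941] = 2.24466e-31
Unnormalised posteriors:
  w_Thermal·p_Thermal = 0.28 × 3.92509e-08 = 1.09903e-08
  w_Acoustic·p_Acoustic = 0.35 × 9.97843e-09 = 3.49245e-09
  w_Electronic·p_Electronic = 0.09 × 1.32581e-13 = 1.19323e-14
  w_Cosmic·p_Cosmic = 0.28 × 2.24466e-31 = 6.28506e-32
Evidence: 1.09903e-08 + 3.49245e-09 + 1.19323e-14 + 6.28506e-32 = 1.44827e-08
Responsibility of Source Thermal: 1.09903e-08 / 1.44827e-08 ≈ 0.7589

0.7589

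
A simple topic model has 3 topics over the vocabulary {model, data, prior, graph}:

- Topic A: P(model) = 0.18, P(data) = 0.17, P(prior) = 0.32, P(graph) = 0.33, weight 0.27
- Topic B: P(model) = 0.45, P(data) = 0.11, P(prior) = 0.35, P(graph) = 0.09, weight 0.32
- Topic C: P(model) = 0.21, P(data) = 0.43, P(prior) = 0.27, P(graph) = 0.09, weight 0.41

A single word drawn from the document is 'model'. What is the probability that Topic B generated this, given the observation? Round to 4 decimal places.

0.5167

P(component k | x) = P(Z=k)·f_k(x) / marginal(x), where marginal(x) = Σ_j P(Z=j)·f_j(x).
Evaluate each component's likelihood at the observed value:
  f_A = 0.18
  f_B = 0.45
  f_C = 0.21
Prior × likelihood for each component:
  P(Z=A)·f_A = 0.27 × 0.18 = 0.0486
  P(Z=B)·f_B = 0.32 × 0.45 = 0.144
  P(Z=C)·f_C = 0.41 × 0.21 = 0.0861
Denominator: 0.0486 + 0.144 + 0.0861 = 0.2787
P(Topic B | x) = 0.144 / 0.2787 ≈ 0.5167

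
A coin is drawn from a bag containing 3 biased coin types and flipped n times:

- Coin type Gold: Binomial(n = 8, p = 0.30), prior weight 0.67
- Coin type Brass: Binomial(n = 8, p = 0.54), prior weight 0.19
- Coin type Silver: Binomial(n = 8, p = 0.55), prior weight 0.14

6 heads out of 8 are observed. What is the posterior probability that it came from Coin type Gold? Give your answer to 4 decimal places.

0.1184

The responsibility of component k is π_k f_k(x) divided by Σ_j π_j f_j(x).
Evaluate each component's likelihood at the observed value:
  p_Gold = C(8,6)·0.30^6·0.70^2 = 28·0.000729·0.49 = 0.0100019
  p_Brass = C(8,6)·0.54^6·0.46^2 = 28·0.0247949·0.2116 = 0.146905
  p_Silver = C(8,6)·0.55^6·0.45^2 = 28·0.0276806·0.2025 = 0.156949
Multiply by the mixture weights:
  π_Gold·p_Gold = 0.67 × 0.0100019 = 0.00670126
  π_Brass·p_Brass = 0.19 × 0.146905 = 0.0279119
  π_Silver·p_Silver = 0.14 × 0.156949 = 0.0219729
Sum: 0.00670126 + 0.0279119 + 0.0219729 = 0.0565861
P(Coin type Gold | 6 heads out of 8) = 0.00670126 / 0.0565861 ≈ 0.1184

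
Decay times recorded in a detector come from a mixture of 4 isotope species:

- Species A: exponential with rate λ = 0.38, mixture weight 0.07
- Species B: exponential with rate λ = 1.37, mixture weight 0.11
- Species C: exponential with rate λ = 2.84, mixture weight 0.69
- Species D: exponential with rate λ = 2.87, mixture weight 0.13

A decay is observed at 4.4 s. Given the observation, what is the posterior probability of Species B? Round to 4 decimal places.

0.0677

Apply Bayes' rule: the posterior for each component is proportional to its prior times its likelihood at x.
Evaluate each component's likelihood at the observed value:
  f_A = 0.071391
  f_B = 0.00330212
  f_C = 1.06261e-05
  f_D = 9.41047e-06
Weight by the priors:
  P(Z=A)·f_A = 0.07 × 0.071391 = 0.00499737
  P(Z=B)·f_B = 0.11 × 0.00330212 = 0.000363234
  P(Z=C)·f_C = 0.69 × 1.06261e-05 = 7.33202e-06
  P(Z=D)·f_D = 0.13 × 9.41047e-06 = 1.22336e-06
Marginal: 0.00499737 + 0.000363234 + 7.33202e-06 + 1.22336e-06 = 0.00536916
P(Species B | data) ≈ 0.0677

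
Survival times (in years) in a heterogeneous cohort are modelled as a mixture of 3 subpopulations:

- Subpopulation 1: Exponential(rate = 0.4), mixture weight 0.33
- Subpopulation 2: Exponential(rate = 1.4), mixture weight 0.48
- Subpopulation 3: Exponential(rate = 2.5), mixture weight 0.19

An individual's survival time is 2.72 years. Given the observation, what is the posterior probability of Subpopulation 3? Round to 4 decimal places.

0.0088

Apply Bayes' rule: the posterior for each component is proportional to its prior times its likelihood at x.
Evaluate each component's likelihood at the observed value:
  L_1 = 0.134756
  L_2 = 0.0310695
  L_3 = 0.00278444
Prior × likelihood for each component:
  w_1·L_1 = 0.33 × 0.134756 = 0.0444694
  w_2·L_2 = 0.48 × 0.0310695 = 0.0149134
  w_3·L_3 = 0.19 × 0.00278444 = 0.000529043
Marginal: 0.0444694 + 0.0149134 + 0.000529043 = 0.0599118
So the posterior for Subpopulation 3 is 0.000529043 / 0.0599118 ≈ 0.0088.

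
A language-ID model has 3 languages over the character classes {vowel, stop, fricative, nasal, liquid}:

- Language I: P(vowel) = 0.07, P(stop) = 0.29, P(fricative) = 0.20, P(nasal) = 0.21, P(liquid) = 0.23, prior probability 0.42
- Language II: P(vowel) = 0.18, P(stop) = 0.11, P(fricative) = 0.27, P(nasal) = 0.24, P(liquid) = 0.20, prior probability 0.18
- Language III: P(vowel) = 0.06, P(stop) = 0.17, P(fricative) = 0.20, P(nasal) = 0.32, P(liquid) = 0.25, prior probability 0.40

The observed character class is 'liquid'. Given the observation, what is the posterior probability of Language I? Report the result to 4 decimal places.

0.4153

By Bayes' theorem, P(k | x) = P(Z=k) f_k(x) / Σ_j P(Z=j) f_j(x).
Component likelihoods at x = 'liquid':
  f_I = P(liquid | comp) = 0.23
  f_II = P(liquid | comp) = 0.20
  f_III = P(liquid | comp) = 0.25
Prior × likelihood for each component:
  P(Z=I)·f_I = 0.42 × 0.23 = 0.0966
  P(Z=II)·f_II = 0.18 × 0.2 = 0.036
  P(Z=III)·f_III = 0.40 × 0.25 = 0.1
Sum: 0.0966 + 0.036 + 0.1 = 0.2326
So the posterior for Language I is 0.0966 / 0.2326 ≈ 0.4153.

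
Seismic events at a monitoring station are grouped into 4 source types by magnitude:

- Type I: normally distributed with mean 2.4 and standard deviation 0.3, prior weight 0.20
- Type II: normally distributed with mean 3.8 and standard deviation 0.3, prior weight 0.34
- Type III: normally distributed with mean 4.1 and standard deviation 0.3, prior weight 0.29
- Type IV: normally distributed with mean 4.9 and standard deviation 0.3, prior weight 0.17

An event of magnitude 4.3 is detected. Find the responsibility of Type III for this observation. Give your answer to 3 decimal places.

0.683

P(component k | x) = w_k·f_k(x) / marginal(x), where marginal(x) = Σ_j w_j·f_j(x).
Component likelihoods at x = 4.3:
  f_I = (1/(0.3·√(2π)))·exp(−(4.3−2.4)²/(2·0.3²)) = 1.329808·exp(-20.05556) = 2.59282e-09
  f_II = (1/(0.3·√(2π)))·exp(−(4.3−3.8)²/(2·0.3²)) = 1.329808·exp(-1.38889) = 0.33159
  f_III = (1/(0.3·√(2π)))·exp(−(4.3−4.1)²/(2·0.3²)) = 1.329808·exp(-0.22222) = 1.06483
  f_IV = (1/(0.3·√(2π)))·exp(−(4.3−4.9)²/(2·0.3²)) = 1.329808·exp(-2.00000) = 0.17997
Unnormalised posteriors:
  w_I·f_I = 0.20 × 2.59282e-09 = 5.18563e-10
  w_II·f_II = 0.34 × 0.33159 = 0.112741
  w_III·f_III = 0.29 × 1.06483 = 0.3088
  w_IV·f_IV = 0.17 × 0.17997 = 0.0305949
Denominator: 5.18563e-10 + 0.112741 + 0.3088 + 0.0305949 = 0.452135
P(Type III | data) ≈ 0.683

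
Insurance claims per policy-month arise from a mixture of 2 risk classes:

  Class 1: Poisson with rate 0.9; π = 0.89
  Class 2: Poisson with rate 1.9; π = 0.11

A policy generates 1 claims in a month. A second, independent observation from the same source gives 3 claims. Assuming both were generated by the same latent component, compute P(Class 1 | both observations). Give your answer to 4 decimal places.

0.7506

The responsibility of component k is π_k f_k(x) divided by Σ_j π_j f_j(x).
Since both observations come from the same component, the likelihood for component k is f_k(x₁)·f_k(x₂).
  L_1 = [e^(−0.9)·0.9^1/1! = 0.365913] × [0.0493982] = 0.0180754
  L_2 = [e^(−1.9)·1.9^1/1! = 0.28418] × [0.170982] = 0.0485897
Multiply by the mixture weights:
  π_1·L_1 = 0.89 × 0.0180754 = 0.0160871
  π_2·L_2 = 0.11 × 0.0485897 = 0.00534487
Sum: 0.0160871 + 0.00534487 = 0.021432
Responsibility of Class 1: 0.0160871 / 0.021432 ≈ 0.7506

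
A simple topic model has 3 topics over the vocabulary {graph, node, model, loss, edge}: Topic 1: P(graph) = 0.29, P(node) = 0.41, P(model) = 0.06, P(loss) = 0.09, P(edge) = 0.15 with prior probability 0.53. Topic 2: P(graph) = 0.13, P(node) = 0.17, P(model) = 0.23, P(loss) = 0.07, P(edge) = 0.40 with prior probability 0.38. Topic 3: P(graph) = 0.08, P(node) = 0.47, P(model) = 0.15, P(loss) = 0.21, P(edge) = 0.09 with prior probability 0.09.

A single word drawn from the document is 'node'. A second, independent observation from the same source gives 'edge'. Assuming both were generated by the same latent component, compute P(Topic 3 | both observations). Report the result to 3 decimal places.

Apply Bayes' rule: the posterior for each component is proportional to its prior times its likelihood at x.
Since both observations come from the same component, the likelihood for component k is f_k(x₁)·f_k(x₂).
  f_1 = [P(node | comp) = 0.41] × [0.15] = 0.0615
  f_2 = [P(node | comp) = 0.17] × [0.4] = 0.068
  f_3 = [P(node | comp) = 0.47] × [0.09] = 0.0423
Multiply by the mixture weights:
  π_1·f_1 = 0.53 × 0.0615 = 0.032595
  π_2·f_2 = 0.38 × 0.068 = 0.02584
  π_3·f_3 = 0.09 × 0.0423 = 0.003807
Sum: 0.032595 + 0.02584 + 0.003807 = 0.062242
Responsibility of Topic 3: 0.003807 / 0.062242 ≈ 0.061

0.061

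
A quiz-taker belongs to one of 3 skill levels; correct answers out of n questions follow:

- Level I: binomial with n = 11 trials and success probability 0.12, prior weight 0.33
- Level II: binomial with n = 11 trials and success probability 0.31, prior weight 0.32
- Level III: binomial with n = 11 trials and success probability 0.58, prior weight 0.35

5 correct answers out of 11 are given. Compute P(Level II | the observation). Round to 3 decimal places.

0.432

By Bayes' theorem, P(k | x) = π_k f_k(x) / Σ_j π_j f_j(x).
Evaluate each component's likelihood at the observed value:
  L_I = C(11,5)·0.12^5·0.88^6 = 462·2.48832e-05·0.464404 = 0.00533881
  L_II = C(11,5)·0.31^5·0.69^6 = 462·0.00286292·0.107918 = 0.14274
  L_III = C(11,5)·0.58^5·0.42^6 = 462·0.0656357·0.00548903 = 0.166448
Unnormalised posteriors:
  π_I·L_I = 0.33 × 0.00533881 = 0.00176181
  π_II·L_II = 0.32 × 0.14274 = 0.0456767
  π_III·L_III = 0.35 × 0.166448 = 0.0582567
Marginal: 0.00176181 + 0.0456767 + 0.0582567 = 0.105695
Responsibility of Level II: 0.0456767 / 0.105695 ≈ 0.432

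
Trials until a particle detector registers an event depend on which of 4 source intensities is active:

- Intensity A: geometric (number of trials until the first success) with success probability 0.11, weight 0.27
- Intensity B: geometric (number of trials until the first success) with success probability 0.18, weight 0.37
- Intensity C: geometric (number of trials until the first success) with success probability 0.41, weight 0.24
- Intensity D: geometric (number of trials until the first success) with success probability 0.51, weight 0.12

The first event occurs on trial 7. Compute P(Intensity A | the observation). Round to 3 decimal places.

The responsibility of component k is π_k f_k(x) divided by Σ_j π_j f_j(x).
Evaluate each component's likelihood at the observed value:
  L_A = 0.11·(1−0.11)^6 = 0.11·0.496981 = 0.0546679
  L_B = 0.18·(1−0.18)^6 = 0.18·0.304007 = 0.0547212
  L_C = 0.41·(1−0.41)^6 = 0.41·0.0421805 = 0.017294
  L_D = 0.51·(1−0.51)^6 = 0.51·0.0138413 = 0.00705906
Multiply by the mixture weights:
  π_A·L_A = 0.27 × 0.0546679 = 0.0147603
  π_B·L_B = 0.37 × 0.0547212 = 0.0202468
  π_C·L_C = 0.24 × 0.017294 = 0.00415056
  π_D·L_D = 0.12 × 0.00705906 = 0.000847087
Denominator: 0.0147603 + 0.0202468 + 0.00415056 + 0.000847087 = 0.0400048
P(Intensity A | the observation) = 0.0147603 / 0.0400048 ≈ 0.369

0.369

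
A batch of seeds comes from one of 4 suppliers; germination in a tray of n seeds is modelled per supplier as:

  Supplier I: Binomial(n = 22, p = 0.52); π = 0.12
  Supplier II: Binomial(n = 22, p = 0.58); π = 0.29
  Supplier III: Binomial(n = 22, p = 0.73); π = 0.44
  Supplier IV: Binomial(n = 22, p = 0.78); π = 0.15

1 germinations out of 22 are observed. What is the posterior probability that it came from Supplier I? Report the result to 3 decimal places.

0.860

Apply Bayes' rule: the posterior for each component is proportional to its prior times its likelihood at x.
Component likelihoods at x = 1 germinations out of 22:
  L_I = C(22,1)·0.52^1·0.48^21 = 22·0.52·2.02333e-07 = 2.31469e-06
  L_II = C(22,1)·0.58^1·0.42^21 = 22·0.58·1.22528e-08 = 1.56346e-07
  L_III = C(22,1)·0.73^1·0.27^21 = 22·0.73·1.14456e-12 = 1.83817e-11
  L_IV = C(22,1)·0.78^1·0.22^21 = 22·0.78·1.55194e-14 = 2.66314e-13
Prior × likelihood for each component:
  w_I·L_I = 0.12 × 2.31469e-06 = 2.77762e-07
  w_II·L_II = 0.29 × 1.56346e-07 = 4.53402e-08
  w_III·L_III = 0.44 × 1.83817e-11 = 8.08793e-12
  w_IV·L_IV = 0.15 × 2.66314e-13 = 3.99471e-14
Sum: 2.77762e-07 + 4.53402e-08 + 8.08793e-12 + 3.99471e-14 = 3.23111e-07
P(Supplier I | the observation) = 2.77762e-07 / 3.23111e-07 ≈ 0.860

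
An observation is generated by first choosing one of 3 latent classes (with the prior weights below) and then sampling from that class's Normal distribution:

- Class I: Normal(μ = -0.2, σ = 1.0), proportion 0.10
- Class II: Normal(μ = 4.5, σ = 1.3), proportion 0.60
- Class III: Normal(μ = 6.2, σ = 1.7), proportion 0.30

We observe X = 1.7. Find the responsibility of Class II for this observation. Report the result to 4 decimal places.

0.6759

The responsibility of component k is w_k f_k(x) divided by Σ_j w_j f_j(x).
Evaluate each component's likelihood at the observed value:
  f_I = (1/(1.0·√(2π)))·exp(−(1.7−-0.2)²/(2·1.0²)) = 0.398942·exp(-1.80500) = 0.0656158
  f_II = (1/(1.3·√(2π)))·exp(−(1.7−4.5)²/(2·1.3²)) = 0.306879·exp(-2.31953) = 0.0301723
  f_III = (1/(1.7·√(2π)))·exp(−(1.7−6.2)²/(2·1.7²)) = 0.234672·exp(-3.50346) = 0.007062
Multiply by the mixture weights:
  w_I·f_I = 0.10 × 0.0656158 = 0.00656158
  w_II·f_II = 0.60 × 0.0301723 = 0.0181034
  w_III·f_III = 0.30 × 0.007062 = 0.0021186
Marginal: 0.00656158 + 0.0181034 + 0.0021186 = 0.0267836
So the posterior for Class II is 0.0181034 / 0.0267836 ≈ 0.6759.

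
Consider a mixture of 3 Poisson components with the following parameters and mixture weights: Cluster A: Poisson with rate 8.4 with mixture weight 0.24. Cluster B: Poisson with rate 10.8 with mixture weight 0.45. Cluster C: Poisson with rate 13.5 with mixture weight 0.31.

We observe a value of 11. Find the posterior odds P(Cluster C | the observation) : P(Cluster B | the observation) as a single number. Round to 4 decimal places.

Only the two components matter; the odds are (w_i f_i(x)) / (w_j f_j(x)).
Poisson probabilities:
  L_A = 0.0827642
  L_B = 0.119159
  L_C = 0.0932267
Odds = (0.31/0.45) × (0.0932267/0.119159) = 0.688889 × 0.782375 ≈ 0.5390

0.5390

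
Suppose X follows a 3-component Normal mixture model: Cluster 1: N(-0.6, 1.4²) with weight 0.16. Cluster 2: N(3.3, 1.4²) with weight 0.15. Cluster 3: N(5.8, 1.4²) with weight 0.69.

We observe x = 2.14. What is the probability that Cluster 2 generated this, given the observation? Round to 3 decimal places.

Apply Bayes' rule: the posterior for each component is proportional to its prior times its likelihood at x.
Evaluate each component's likelihood at the observed value:
  p_1 = 0.0419778
  p_2 = 0.202164
  p_3 = 0.00934741
Multiply by the mixture weights:
  π_1·p_1 = 0.16 × 0.0419778 = 0.00671644
  π_2·p_2 = 0.15 × 0.202164 = 0.0303246
  π_3·p_3 = 0.69 × 0.00934741 = 0.00644971
Normaliser: 0.00671644 + 0.0303246 + 0.00644971 = 0.0434908
So the posterior for Cluster 2 is 0.0303246 / 0.0434908 ≈ 0.697.

0.697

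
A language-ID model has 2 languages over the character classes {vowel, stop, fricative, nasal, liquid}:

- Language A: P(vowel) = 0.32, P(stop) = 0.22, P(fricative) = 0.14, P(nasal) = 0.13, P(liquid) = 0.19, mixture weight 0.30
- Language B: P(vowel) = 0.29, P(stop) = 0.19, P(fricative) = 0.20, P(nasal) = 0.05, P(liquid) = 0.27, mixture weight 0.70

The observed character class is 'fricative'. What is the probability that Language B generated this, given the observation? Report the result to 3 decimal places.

By Bayes' theorem, P(k | x) = P(Z=k) f_k(x) / Σ_j P(Z=j) f_j(x).
Categorical probabilities:
  L_A = P(fricative | comp) = 0.14
  L_B = P(fricative | comp) = 0.20
Multiply by the mixture weights:
  P(Z=A)·L_A = 0.30 × 0.14 = 0.042
  P(Z=B)·L_B = 0.70 × 0.2 = 0.14
Denominator: 0.042 + 0.14 = 0.182
P(Language B | x) ≈ 0.769

0.769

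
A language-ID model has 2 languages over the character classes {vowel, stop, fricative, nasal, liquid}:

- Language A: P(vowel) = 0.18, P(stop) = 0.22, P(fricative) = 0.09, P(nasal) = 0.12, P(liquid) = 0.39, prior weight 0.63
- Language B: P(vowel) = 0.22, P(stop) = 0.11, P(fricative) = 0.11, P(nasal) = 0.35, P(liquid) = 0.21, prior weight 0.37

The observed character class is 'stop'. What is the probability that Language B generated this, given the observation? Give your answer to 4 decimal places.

By Bayes' theorem, P(k | x) = π_k f_k(x) / Σ_j π_j f_j(x).
Component likelihoods at x = 'stop':
  f_A = P(stop | comp) = 0.22
  f_B = P(stop | comp) = 0.11
Prior × likelihood for each component:
  π_A·f_A = 0.63 × 0.22 = 0.1386
  π_B·f_B = 0.37 × 0.11 = 0.0407
Denominator: 0.1386 + 0.0407 = 0.1793
So the posterior for Language B is 0.0407 / 0.1793 ≈ 0.2270.

0.2270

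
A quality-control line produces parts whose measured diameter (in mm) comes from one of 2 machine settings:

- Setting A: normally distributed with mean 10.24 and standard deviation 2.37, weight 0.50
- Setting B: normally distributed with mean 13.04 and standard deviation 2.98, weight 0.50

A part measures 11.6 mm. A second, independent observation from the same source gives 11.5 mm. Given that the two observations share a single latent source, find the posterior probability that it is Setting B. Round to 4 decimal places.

0.4007

The responsibility of component k is P(Z=k) f_k(x) divided by Σ_j P(Z=j) f_j(x).
Since both observations come from the same component, the likelihood for component k is f_k(x₁)·f_k(x₂).
  f_A = [0.142777] × [0.146146] = 0.0208662
  f_B = [0.119121] × [0.117139] = 0.0139538
Multiply by the mixture weights:
  P(Z=A)·f_A = 0.50 × 0.0208662 = 0.0104331
  P(Z=B)·f_B = 0.50 × 0.0139538 = 0.00697689
Normaliser: 0.0104331 + 0.00697689 = 0.01741
So the posterior for Setting B is 0.00697689 / 0.01741 ≈ 0.4007.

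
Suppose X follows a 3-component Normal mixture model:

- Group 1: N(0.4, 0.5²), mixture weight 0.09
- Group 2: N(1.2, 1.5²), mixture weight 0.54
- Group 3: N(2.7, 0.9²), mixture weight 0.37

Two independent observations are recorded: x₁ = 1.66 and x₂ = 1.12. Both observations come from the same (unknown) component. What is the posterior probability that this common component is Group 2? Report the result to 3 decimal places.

0.805

Posterior ∝ prior × likelihood, so P(k | x) ∝ w_k f_k(x); normalise over all components.
Since both observations come from the same component, the likelihood for component k is f_k(x₁)·f_k(x₂).
  L_1 = [(1/(0.5·√(2π)))·exp(−(1.66−0.4)²/(2·0.5²)) = 0.797885·exp(-3.17520) = 0.0333402] × [0.28292] = 0.00943261
  L_2 = [(1/(1.5·√(2π)))·exp(−(1.66−1.2)²/(2·1.5²)) = 0.265962·exp(-0.04702) = 0.253745] × [0.265584] = 0.0673905
  L_3 = [(1/(0.9·√(2π)))·exp(−(1.66−2.7)²/(2·0.9²)) = 0.443269·exp(-0.66765) = 0.227357] × [0.0949347] = 0.0215841
Weight by the priors:
  w_1·L_1 = 0.09 × 0.00943261 = 0.000848935
  w_2·L_2 = 0.54 × 0.0673905 = 0.0363909
  w_3·L_3 = 0.37 × 0.0215841 = 0.00798612
Normaliser: 0.000848935 + 0.0363909 + 0.00798612 = 0.0452259
Responsibility of Group 2: 0.0363909 / 0.0452259 ≈ 0.805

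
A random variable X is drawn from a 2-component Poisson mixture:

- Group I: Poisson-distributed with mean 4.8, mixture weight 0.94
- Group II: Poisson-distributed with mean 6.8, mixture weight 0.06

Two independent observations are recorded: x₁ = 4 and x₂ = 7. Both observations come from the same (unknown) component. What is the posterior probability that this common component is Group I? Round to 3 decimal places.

P(component k | x) = w_k·f_k(x) / marginal(x), where marginal(x) = Σ_j w_j·f_j(x).
Since both observations come from the same component, the likelihood for component k is f_k(x₁)·f_k(x₂).
  f_I = [0.182029] × [0.0958616] = 0.0174496
  f_II = [0.0992252] × [0.148569] = 0.0147418
Weight by the priors:
  w_I·f_I = 0.94 × 0.0174496 = 0.0164026
  w_II·f_II = 0.06 × 0.0147418 = 0.00088451
Marginal: 0.0164026 + 0.00088451 = 0.0172871
P(Group I | data) ≈ 0.949

0.949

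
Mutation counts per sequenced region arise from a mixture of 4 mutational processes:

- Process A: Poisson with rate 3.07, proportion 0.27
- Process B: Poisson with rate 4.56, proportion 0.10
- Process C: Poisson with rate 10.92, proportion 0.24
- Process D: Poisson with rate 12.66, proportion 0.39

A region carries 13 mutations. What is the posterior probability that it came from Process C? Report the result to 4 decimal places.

By Bayes' theorem, P(k | x) = P(Z=k) f_k(x) / Σ_j P(Z=j) f_j(x).
Component likelihoods at x = 13 mutations:
  f_A = e^(−3.07)·3.07^13/13! = 1.60411e-05
  f_B = e^(−4.56)·4.56^13/13! = 0.00061927
  f_C = e^(−10.92)·10.92^13/13! = 0.0912259
  f_D = e^(−12.66)·12.66^13/13! = 0.109443
Weight by the priors:
  P(Z=A)·f_A = 0.27 × 1.60411e-05 = 4.3311e-06
  P(Z=B)·f_B = 0.10 × 0.00061927 = 6.1927e-05
  P(Z=C)·f_C = 0.24 × 0.0912259 = 0.0218942
  P(Z=D)·f_D = 0.39 × 0.109443 = 0.0426829
Marginal: 4.3311e-06 + 6.1927e-05 + 0.0218942 + 0.0426829 = 0.0646434
P(Process C | the observation) ≈ 0.3387

0.3387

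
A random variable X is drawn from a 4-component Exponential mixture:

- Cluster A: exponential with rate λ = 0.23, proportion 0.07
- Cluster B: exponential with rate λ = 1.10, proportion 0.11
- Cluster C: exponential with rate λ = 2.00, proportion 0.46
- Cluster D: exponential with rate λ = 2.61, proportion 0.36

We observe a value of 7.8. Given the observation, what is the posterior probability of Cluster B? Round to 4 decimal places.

0.0084

By Bayes' theorem, P(k | x) = π_k f_k(x) / Σ_j π_j f_j(x).
Component likelihoods at x = 7.8:
  f_A = 0.0382475
  f_B = 0.000206607
  f_C = 3.35766e-07
  f_D = 3.76074e-09
Multiply by the mixture weights:
  π_A·f_A = 0.07 × 0.0382475 = 0.00267733
  π_B·f_B = 0.11 × 0.000206607 = 2.27268e-05
  π_C·f_C = 0.46 × 3.35766e-07 = 1.54452e-07
  π_D·f_D = 0.36 × 3.76074e-09 = 1.35387e-09
Marginal: 0.00267733 + 2.27268e-05 + 1.54452e-07 + 1.35387e-09 = 0.00270021
So the posterior for Cluster B is 2.27268e-05 / 0.00270021 ≈ 0.0084.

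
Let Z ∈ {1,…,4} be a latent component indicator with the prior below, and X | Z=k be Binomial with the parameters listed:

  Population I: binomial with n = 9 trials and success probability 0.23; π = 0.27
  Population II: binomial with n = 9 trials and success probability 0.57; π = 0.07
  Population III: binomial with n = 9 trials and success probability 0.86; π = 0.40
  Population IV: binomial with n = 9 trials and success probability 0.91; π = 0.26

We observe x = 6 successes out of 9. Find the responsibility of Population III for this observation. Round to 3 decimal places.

P(component k | x) = P(Z=k)·f_k(x) / marginal(x), where marginal(x) = Σ_j P(Z=j)·f_j(x).
Evaluate each component's likelihood at the observed value:
  p_I = C(9,6)·0.23^6·0.77^3 = 84·0.000148036·0.456533 = 0.00567699
  p_II = C(9,6)·0.57^6·0.43^3 = 84·0.0342964·0.079507 = 0.229052
  p_III = C(9,6)·0.86^6·0.14^3 = 84·0.404567·0.002744 = 0.0932511
  p_IV = C(9,6)·0.91^6·0.09^3 = 84·0.567869·0.000729 = 0.034774
Weight by the priors:
  P(Z=I)·p_I = 0.27 × 0.00567699 = 0.00153279
  P(Z=II)·p_II = 0.07 × 0.229052 = 0.0160336
  P(Z=III)·p_III = 0.40 × 0.0932511 = 0.0373005
  P(Z=IV)·p_IV = 0.26 × 0.034774 = 0.00904125
Denominator: 0.00153279 + 0.0160336 + 0.0373005 + 0.00904125 = 0.0639081
So the posterior for Population III is 0.0373005 / 0.0639081 ≈ 0.584.

0.584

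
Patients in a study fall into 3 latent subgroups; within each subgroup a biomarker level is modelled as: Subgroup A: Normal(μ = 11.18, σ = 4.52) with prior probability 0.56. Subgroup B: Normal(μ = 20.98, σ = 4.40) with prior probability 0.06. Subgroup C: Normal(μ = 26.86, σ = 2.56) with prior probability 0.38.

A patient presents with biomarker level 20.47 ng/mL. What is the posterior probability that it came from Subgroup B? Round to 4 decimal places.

0.3857

Apply Bayes' rule: the posterior for each component is proportional to its prior times its likelihood at x.
Component likelihoods at x = 20.47 ng/mL:
  f_A = 0.0106777
  f_B = 0.0900617
  f_C = 0.00691413
Multiply by the mixture weights:
  π_A·f_A = 0.56 × 0.0106777 = 0.0059795
  π_B·f_B = 0.06 × 0.0900617 = 0.0054037
  π_C·f_C = 0.38 × 0.00691413 = 0.00262737
Denominator: 0.0059795 + 0.0054037 + 0.00262737 = 0.0140106
P(Subgroup B | data) ≈ 0.3857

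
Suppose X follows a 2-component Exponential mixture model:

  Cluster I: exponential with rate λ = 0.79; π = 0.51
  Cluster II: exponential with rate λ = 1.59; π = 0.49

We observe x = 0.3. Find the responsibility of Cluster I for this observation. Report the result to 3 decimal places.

0.397

P(component k | x) = π_k·f_k(x) / marginal(x), where marginal(x) = Σ_j π_j·f_j(x).
Exponential densities:
  L_I = 0.623303
  L_II = 0.986822
Weight by the priors:
  π_I·L_I = 0.51 × 0.623303 = 0.317885
  π_II·L_II = 0.49 × 0.986822 = 0.483543
Sum: 0.317885 + 0.483543 = 0.801427
Responsibility of Cluster I: 0.317885 / 0.801427 ≈ 0.397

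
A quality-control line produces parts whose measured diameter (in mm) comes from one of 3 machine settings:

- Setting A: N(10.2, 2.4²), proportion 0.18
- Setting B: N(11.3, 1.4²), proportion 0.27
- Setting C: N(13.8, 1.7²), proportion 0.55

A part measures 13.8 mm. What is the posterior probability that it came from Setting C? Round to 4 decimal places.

Apply Bayes' rule: the posterior for each component is proportional to its prior times its likelihood at x.
Component likelihoods at x = 13.8 mm:
  L_A = (1/(2.4·√(2π)))·exp(−(13.8−10.2)²/(2·2.4²)) = 0.166226·exp(-1.12500) = 0.0539657
  L_B = (1/(1.4·√(2π)))·exp(−(13.8−11.3)²/(2·1.4²)) = 0.284959·exp(-1.59439) = 0.057856
  L_C = (1/(1.7·√(2π)))·exp(−(13.8−13.8)²/(2·1.7²)) = 0.234672·exp(-0.00000) = 0.234672
Multiply by the mixture weights:
  π_A·L_A = 0.18 × 0.0539657 = 0.00971382
  π_B·L_B = 0.27 × 0.057856 = 0.0156211
  π_C·L_C = 0.55 × 0.234672 = 0.12907
Marginal: 0.00971382 + 0.0156211 + 0.12907 = 0.154404
P(Setting C | x) ≈ 0.8359

0.8359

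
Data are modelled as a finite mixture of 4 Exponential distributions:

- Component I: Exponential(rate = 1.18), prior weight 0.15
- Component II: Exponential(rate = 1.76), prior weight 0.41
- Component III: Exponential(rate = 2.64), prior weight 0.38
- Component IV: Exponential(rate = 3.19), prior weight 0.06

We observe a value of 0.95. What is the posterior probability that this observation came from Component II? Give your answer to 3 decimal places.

Posterior ∝ prior × likelihood, so P(k | x) ∝ π_k f_k(x); normalise over all components.
Component likelihoods at x = 0.95:
  L_I = 1.18·e^(−1.18·0.95) = 1.18·e^(−1.1210) = 0.384625
  L_II = 1.76·e^(−1.76·0.95) = 1.76·e^(−1.6720) = 0.330653
  L_III = 2.64·e^(−2.64·0.95) = 2.64·e^(−2.5080) = 0.214978
  L_IV = 3.19·e^(−3.19·0.95) = 3.19·e^(−3.0305) = 0.15405
Prior × likelihood for each component:
  π_I·L_I = 0.15 × 0.384625 = 0.0576938
  π_II·L_II = 0.41 × 0.330653 = 0.135568
  π_III·L_III = 0.38 × 0.214978 = 0.0816915
  π_IV·L_IV = 0.06 × 0.15405 = 0.00924299
Normaliser: 0.0576938 + 0.135568 + 0.0816915 + 0.00924299 = 0.284196
P(Component II | x) = 0.135568 / 0.284196 ≈ 0.477

0.477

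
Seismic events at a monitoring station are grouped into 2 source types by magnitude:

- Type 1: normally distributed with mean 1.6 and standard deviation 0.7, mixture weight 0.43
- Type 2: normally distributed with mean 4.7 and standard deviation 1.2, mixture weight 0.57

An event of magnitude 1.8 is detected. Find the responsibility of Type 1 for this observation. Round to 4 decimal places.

0.9584

By Bayes' theorem, P(k | x) = w_k f_k(x) / Σ_j w_j f_j(x).
Normal densities:
  p_1 = (1/(0.7·√(2π)))·exp(−(1.8−1.6)²/(2·0.7²)) = 0.569918·exp(-0.04082) = 0.547124
  p_2 = (1/(1.2·√(2π)))·exp(−(1.8−4.7)²/(2·1.2²)) = 0.332452·exp(-2.92014) = 0.0179279
Prior × likelihood for each component:
  w_1·p_1 = 0.43 × 0.547124 = 0.235263
  w_2·p_2 = 0.57 × 0.0179279 = 0.0102189
Marginal: 0.235263 + 0.0102189 = 0.245482
P(Type 1 | 1.8) ≈ 0.9584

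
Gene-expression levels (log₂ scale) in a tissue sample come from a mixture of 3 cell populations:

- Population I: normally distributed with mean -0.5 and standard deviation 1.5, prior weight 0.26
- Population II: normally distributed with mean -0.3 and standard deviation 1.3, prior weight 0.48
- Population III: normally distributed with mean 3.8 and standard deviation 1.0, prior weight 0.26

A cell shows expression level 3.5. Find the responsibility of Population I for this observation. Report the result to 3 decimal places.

0.019

P(component k | x) = w_k·f_k(x) / marginal(x), where marginal(x) = Σ_j w_j·f_j(x).
Normal densities:
  p_I = 0.00759732
  p_II = 0.00428133
  p_III = 0.381388
Weight by the priors:
  w_I·p_I = 0.26 × 0.00759732 = 0.0019753
  w_II·p_II = 0.48 × 0.00428133 = 0.00205504
  w_III·p_III = 0.26 × 0.381388 = 0.0991608
Evidence: 0.0019753 + 0.00205504 + 0.0991608 = 0.103191
P(Population I | the observation) = 0.0019753 / 0.103191 ≈ 0.019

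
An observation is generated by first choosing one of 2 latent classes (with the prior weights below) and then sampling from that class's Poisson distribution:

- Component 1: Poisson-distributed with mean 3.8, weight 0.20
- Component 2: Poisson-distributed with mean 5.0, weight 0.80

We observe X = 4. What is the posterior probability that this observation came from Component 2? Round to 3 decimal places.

The responsibility of component k is w_k f_k(x) divided by Σ_j w_j f_j(x).
Evaluate each component's likelihood at the observed value:
  f_1 = e^(−3.8)·3.8^4/4! = 0.194359
  f_2 = e^(−5.0)·5.0^4/4! = 0.175467
Prior × likelihood for each component:
  w_1·f_1 = 0.20 × 0.194359 = 0.0388718
  w_2·f_2 = 0.80 × 0.175467 = 0.140374
Denominator: 0.0388718 + 0.140374 = 0.179246
P(Component 2 | x) = 0.140374 / 0.179246 ≈ 0.783

0.783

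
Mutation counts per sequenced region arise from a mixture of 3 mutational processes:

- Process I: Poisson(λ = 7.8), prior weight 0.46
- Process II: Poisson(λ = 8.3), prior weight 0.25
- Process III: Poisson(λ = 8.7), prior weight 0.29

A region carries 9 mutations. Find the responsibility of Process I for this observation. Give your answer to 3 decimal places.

P(component k | x) = w_k·f_k(x) / marginal(x), where marginal(x) = Σ_j w_j·f_j(x).
Evaluate each component's likelihood at the observed value:
  p_I = e^(−7.8)·7.8^9/9! = 0.120668
  p_II = e^(−8.3)·8.3^9/9! = 0.128025
  p_III = e^(−8.7)·8.7^9/9! = 0.131084
Weight by the priors:
  w_I·p_I = 0.46 × 0.120668 = 0.0555072
  w_II·p_II = 0.25 × 0.128025 = 0.0320063
  w_III·p_III = 0.29 × 0.131084 = 0.0380142
Evidence: 0.0555072 + 0.0320063 + 0.0380142 = 0.125528
P(Process I | data) ≈ 0.442

0.442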